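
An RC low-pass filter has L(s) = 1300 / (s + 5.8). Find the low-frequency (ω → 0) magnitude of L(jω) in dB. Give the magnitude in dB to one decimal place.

L(0) = 1300 / 5.8 = 224.14
20 log₁₀(224.14) = 47.01 dB

47.0 dB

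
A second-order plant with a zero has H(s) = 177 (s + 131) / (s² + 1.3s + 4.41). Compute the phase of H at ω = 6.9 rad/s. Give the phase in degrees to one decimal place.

∠(j6.9 + 131) = arctan(6.9/131) = 3.02°
∠[(j6.9)² + 1.3(j6.9) + 4.41] = ∠[-43.2 + j8.97] = 168.27°
∠H(j6.9) = 3.02° − 168.27° = -165.25°

-165.3°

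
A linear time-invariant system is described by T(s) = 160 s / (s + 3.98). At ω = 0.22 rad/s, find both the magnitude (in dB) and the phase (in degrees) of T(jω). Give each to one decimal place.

|j0.22| = 0.22
|j0.22 + 3.98| = √(0.22² + 3.98²) = 3.986
|T(j0.22)| = 160 × 0.22 / 3.986 = 8.8307
20 log₁₀(8.8307) = 18.92 dB
∠(j0.22) = 90.00°
∠(j0.22 + 3.98) = arctan(0.22/3.98) = 3.16°
∠T(j0.22) = 90.00° − 3.16° = 86.84°

|T| = 18.9 dB, ∠T = 86.8°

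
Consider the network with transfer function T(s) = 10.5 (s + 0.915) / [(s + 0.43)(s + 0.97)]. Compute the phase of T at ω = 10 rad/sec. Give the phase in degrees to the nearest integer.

∠(j10 + 0.915) = arctan(10/0.915) = 84.77°
∠(j10 + 0.43) = arctan(10/0.43) = 87.54°
∠(j10 + 0.97) = arctan(10/0.97) = 84.46°
∠T(j10) = 84.77° − (87.54° + 84.46°) = -87.23°

-87 deg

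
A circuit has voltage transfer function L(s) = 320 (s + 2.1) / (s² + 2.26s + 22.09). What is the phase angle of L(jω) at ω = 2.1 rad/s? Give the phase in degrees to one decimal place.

30.0 deg

∠(j2.1 + 2.1) = arctan(2.1/2.1) = 45.00°
∠[(j2.1)² + 2.26(j2.1) + 22.09] = ∠[17.68 + j4.746] = 15.03°
∠L(j2.1) = 45.00° − 15.03° = 29.97°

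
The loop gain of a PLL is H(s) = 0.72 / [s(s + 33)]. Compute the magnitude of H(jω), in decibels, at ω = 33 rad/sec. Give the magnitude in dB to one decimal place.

-66.6 dB

|j33 + 33| = √(33² + 33²) = 46.67
|j33| = 33
|H(j33)| = 0.72 / (46.67 × 33) = 0.00046751
20 log₁₀(0.00046751) = -66.60 dB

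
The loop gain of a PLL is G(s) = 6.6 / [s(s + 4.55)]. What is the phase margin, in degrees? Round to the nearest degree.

73°

Gain crossover: |G(jω)| = 1 at ω ≈ 1.39 rad/sec.
∠G(j1.39) = −90° − arctan(1.39/4.55) ≈ -106.96°
PM = 180° + (-106.96°) = 73.04°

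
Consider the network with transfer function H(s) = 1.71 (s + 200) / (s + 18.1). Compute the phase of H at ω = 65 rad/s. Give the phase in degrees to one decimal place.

∠(j65 + 200) = arctan(65/200) = 18.00°
∠(j65 + 18.1) = arctan(65/18.1) = 74.44°
∠H(j65) = 18.00° − 74.44° = -56.44°

-56.4°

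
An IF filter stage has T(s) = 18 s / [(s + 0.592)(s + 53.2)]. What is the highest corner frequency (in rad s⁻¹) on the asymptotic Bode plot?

Break frequencies occur at each pole and zero magnitude: 0.592 rad s⁻¹, 53.2 rad s⁻¹.
The highest is 53.2 rad s⁻¹.

53.2 rad s⁻¹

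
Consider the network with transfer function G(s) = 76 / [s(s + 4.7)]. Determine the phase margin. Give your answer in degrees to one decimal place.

30.1°

Gain crossover: |G(jω)| = 1 at ω ≈ 8.11 rad/s.
∠G(j8.11) = −90° − arctan(8.11/4.7) ≈ -149.90°
PM = 180° + (-149.90°) = 30.10°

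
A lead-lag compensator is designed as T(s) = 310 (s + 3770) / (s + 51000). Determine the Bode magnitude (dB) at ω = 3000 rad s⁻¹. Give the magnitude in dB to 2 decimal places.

29.32 dB

|j3000 + 3770| = √(3000² + 3770²) = 4818
|j3000 + 51000| = √(3000² + 51000²) = 5.109e+04
|T(j3000)| = 310 × 4818 / 5.109e+04 = 29.235
20 log₁₀(29.235) = 29.318 dB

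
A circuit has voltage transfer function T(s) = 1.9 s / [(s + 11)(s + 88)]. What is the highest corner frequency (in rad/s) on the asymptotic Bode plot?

Break frequencies occur at each pole and zero magnitude: 11 rad/s, 88 rad/s.
The highest is 88 rad/s.

88 rad/s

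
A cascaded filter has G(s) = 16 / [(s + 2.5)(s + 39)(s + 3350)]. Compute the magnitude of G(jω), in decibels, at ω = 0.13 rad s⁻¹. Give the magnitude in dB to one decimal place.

-86.2 dB

|j0.13 + 2.5| = √(0.13² + 2.5²) = 2.503
|j0.13 + 39| = √(0.13² + 39²) = 39
|j0.13 + 3350| = √(0.13² + 3350²) = 3350
|G(j0.13)| = 16 / (2.503 × 39 × 3350) = 4.8919e-05
20 log₁₀(4.8919e-05) = -86.21 dB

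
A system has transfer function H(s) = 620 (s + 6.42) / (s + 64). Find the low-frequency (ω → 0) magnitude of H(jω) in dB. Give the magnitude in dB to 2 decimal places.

H(0) = 620 × 6.42 / 64 = 62.194
20 log₁₀(62.194) = 35.875 dB

35.87 dB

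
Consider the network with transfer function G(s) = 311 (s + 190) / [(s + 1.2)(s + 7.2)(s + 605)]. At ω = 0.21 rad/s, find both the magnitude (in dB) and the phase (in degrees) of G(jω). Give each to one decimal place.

|j0.21 + 190| = √(0.21² + 190²) = 190
|j0.21 + 1.2| = √(0.21² + 1.2²) = 1.218
|j0.21 + 7.2| = √(0.21² + 7.2²) = 7.203
|j0.21 + 605| = √(0.21² + 605²) = 605
|G(j0.21)| = 311 × 190 / (1.218 × 7.203 × 605) = 11.13
20 log₁₀(11.13) = 20.93 dB
∠(j0.21 + 190) = arctan(0.21/190) = 0.06°
∠(j0.21 + 1.2) = arctan(0.21/1.2) = 9.93°
∠(j0.21 + 7.2) = arctan(0.21/7.2) = 1.67°
∠(j0.21 + 605) = arctan(0.21/605) = 0.02°
∠G(j0.21) = 0.06° − (9.93° + 1.67° + 0.02°) = -11.55°

|G| = 20.9 dB, ∠G = -11.6°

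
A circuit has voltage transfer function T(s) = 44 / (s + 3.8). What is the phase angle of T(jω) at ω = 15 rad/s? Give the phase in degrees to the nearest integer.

∠(j15 + 3.8) = arctan(15/3.8) = 75.78°
∠T(j15) = −75.78° = -75.78°

-76°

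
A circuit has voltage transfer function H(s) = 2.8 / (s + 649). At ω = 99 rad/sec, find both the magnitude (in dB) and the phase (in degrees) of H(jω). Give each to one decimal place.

|H| = -47.4 dB, ∠H = -8.7 deg

|j99 + 649| = √(99² + 649²) = 656.5
|H(j99)| = 2.8 / 656.5 = 0.004265
20 log₁₀(0.004265) = -47.40 dB
∠(j99 + 649) = arctan(99/649) = 8.67°
∠H(j99) = −8.67° = -8.67°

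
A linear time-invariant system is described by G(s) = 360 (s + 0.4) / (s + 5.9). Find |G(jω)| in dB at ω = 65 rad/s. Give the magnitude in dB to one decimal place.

51.1 dB

|j65 + 0.4| = √(65² + 0.4²) = 65
|j65 + 5.9| = √(65² + 5.9²) = 65.27
|G(j65)| = 360 × 65 / 65.27 = 358.53
20 log₁₀(358.53) = 51.09 dB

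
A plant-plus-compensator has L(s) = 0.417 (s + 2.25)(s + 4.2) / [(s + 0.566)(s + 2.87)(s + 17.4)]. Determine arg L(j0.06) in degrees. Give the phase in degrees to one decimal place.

∠(j0.06 + 2.25) = arctan(0.06/2.25) = 1.53°
∠(j0.06 + 4.2) = arctan(0.06/4.2) = 0.82°
∠(j0.06 + 0.566) = arctan(0.06/0.566) = 6.05°
∠(j0.06 + 2.87) = arctan(0.06/2.87) = 1.20°
∠(j0.06 + 17.4) = arctan(0.06/17.4) = 0.20°
∠L(j0.06) = 1.53° + 0.82° − (6.05° + 1.20° + 0.20°) = -5.10°

-5.1 deg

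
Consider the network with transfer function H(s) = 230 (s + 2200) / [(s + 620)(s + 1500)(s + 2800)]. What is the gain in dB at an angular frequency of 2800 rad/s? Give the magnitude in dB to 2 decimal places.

|j2800 + 2200| = √(2800² + 2200²) = 3561
|j2800 + 620| = √(2800² + 620²) = 2868
|j2800 + 1500| = √(2800² + 1500²) = 3176
|j2800 + 2800| = √(2800² + 2800²) = 3960
|H(j2800)| = 230 × 3561 / (2868 × 3176 × 3960) = 2.2705e-05
20 log₁₀(2.2705e-05) = -92.878 dB

-92.88 dB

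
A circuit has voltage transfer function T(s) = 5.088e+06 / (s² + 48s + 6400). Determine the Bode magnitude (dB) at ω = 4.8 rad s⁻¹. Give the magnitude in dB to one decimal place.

58.0 dB

|(j4.8)² + 48(j4.8) + 6400| = |6377 + j230.4| = 6381
|T(j4.8)| = 5.088e+06 / 6381 = 797.35
20 log₁₀(797.35) = 58.03 dB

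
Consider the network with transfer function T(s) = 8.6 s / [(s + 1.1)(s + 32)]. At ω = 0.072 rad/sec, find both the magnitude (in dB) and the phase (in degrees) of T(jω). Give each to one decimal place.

|j0.072| = 0.072
|j0.072 + 1.1| = √(0.072² + 1.1²) = 1.102
|j0.072 + 32| = √(0.072² + 32²) = 32
|T(j0.072)| = 8.6 × 0.072 / (1.102 × 32) = 0.017553
20 log₁₀(0.017553) = -35.11 dB
∠(j0.072) = 90.00°
∠(j0.072 + 1.1) = arctan(0.072/1.1) = 3.74°
∠(j0.072 + 32) = arctan(0.072/32) = 0.13°
∠T(j0.072) = 90.00° − (3.74° + 0.13°) = 86.13°

|T| = -35.1 dB, ∠T = 86.1°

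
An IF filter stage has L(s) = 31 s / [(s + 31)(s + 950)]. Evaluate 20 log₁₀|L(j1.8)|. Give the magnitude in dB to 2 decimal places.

|j1.8| = 1.8
|j1.8 + 31| = √(1.8² + 31²) = 31.05
|j1.8 + 950| = √(1.8² + 950²) = 950
|L(j1.8)| = 31 × 1.8 / (31.05 × 950) = 0.0018915
20 log₁₀(0.0018915) = -54.464 dB

-54.46 dB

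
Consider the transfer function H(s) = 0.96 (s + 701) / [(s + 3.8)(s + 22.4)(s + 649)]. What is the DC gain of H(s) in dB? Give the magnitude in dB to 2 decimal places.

H(0) = 0.96 × 701 / (3.8 × 22.4 × 649) = 0.012182
20 log₁₀(0.012182) = -38.286 dB

-38.29 dB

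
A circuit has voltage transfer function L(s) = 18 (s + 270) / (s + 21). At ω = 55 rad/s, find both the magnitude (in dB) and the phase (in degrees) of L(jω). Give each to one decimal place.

|L| = 38.5 dB, ∠L = -57.6°

|j55 + 270| = √(55² + 270²) = 275.5
|j55 + 21| = √(55² + 21²) = 58.87
|L(j55)| = 18 × 275.5 / 58.87 = 84.246
20 log₁₀(84.246) = 38.51 dB
∠(j55 + 270) = arctan(55/270) = 11.51°
∠(j55 + 21) = arctan(55/21) = 69.10°
∠L(j55) = 11.51° − 69.10° = -57.59°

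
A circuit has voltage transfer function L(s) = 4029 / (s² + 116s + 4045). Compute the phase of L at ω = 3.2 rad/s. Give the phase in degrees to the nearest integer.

-5°

∠[(j3.2)² + 116(j3.2) + 4045] = ∠[4034.8 + j371.2] = 5.26°
∠L(j3.2) = −5.26° = -5.26°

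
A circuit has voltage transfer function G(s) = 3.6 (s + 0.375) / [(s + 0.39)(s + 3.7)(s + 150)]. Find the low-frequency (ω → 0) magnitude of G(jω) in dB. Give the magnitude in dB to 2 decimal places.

G(0) = 3.6 × 0.375 / (0.39 × 3.7 × 150) = 0.006237
20 log₁₀(0.006237) = -44.100 dB

-44.10 dB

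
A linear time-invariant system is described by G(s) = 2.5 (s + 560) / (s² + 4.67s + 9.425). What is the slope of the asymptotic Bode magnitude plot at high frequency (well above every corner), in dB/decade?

With 1 zero and 2 poles, the high-frequency asymptotic slope is 20 × (1 − 2) = -20 dB/decade.

-20 dB/decade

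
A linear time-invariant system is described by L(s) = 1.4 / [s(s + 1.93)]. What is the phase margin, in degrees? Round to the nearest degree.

70 deg

Gain crossover: |L(jω)| = 1 at ω ≈ 0.684 rad/s.
∠L(j0.684) = −90° − arctan(0.684/1.93) ≈ -109.51°
PM = 180° + (-109.51°) = 70.49°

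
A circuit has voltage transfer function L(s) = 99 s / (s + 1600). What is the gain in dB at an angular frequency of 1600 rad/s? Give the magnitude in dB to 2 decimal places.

|j1600| = 1600
|j1600 + 1600| = √(1600² + 1600²) = 2263
|L(j1600)| = 99 × 1600 / 2263 = 70.004
20 log₁₀(70.004) = 36.902 dB

36.90 dB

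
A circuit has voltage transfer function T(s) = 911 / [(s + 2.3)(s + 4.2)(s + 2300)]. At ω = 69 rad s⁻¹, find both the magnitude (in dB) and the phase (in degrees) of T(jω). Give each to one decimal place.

|j69 + 2.3| = √(69² + 2.3²) = 69.04
|j69 + 4.2| = √(69² + 4.2²) = 69.13
|j69 + 2300| = √(69² + 2300²) = 2301
|T(j69)| = 911 / (69.04 × 69.13 × 2301) = 8.2957e-05
20 log₁₀(8.2957e-05) = -81.62 dB
∠(j69 + 2.3) = arctan(69/2.3) = 88.09°
∠(j69 + 4.2) = arctan(69/4.2) = 86.52°
∠(j69 + 2300) = arctan(69/2300) = 1.72°
∠T(j69) = − (88.09° + 86.52° + 1.72°) = -176.33°

|T| = -81.6 dB, ∠T = -176.3°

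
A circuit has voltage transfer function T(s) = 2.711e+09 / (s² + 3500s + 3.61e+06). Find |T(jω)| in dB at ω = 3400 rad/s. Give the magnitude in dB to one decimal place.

|(j3400)² + 3500(j3400) + 3.61e+06| = |-7.95e+06 + j1.19e+07| = 1.431e+07
|T(j3400)| = 2.711e+09 / 1.431e+07 = 189.43
20 log₁₀(189.43) = 45.55 dB

45.5 dB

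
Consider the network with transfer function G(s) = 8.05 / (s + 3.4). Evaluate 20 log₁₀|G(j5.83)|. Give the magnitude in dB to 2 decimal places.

|j5.83 + 3.4| = √(5.83² + 3.4²) = 6.749
|G(j5.83)| = 8.05 / 6.749 = 1.1928
20 log₁₀(1.1928) = 1.531 dB

1.53 dB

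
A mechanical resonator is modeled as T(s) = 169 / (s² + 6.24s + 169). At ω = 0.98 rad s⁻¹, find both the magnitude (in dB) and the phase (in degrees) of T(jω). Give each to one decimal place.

|T| = 0.0 dB, ∠T = -2.1°

|(j0.98)² + 6.24(j0.98) + 169| = |168.04 + j6.1152| = 168.2
|T(j0.98)| = 169 / 168.2 = 1.0051
20 log₁₀(1.0051) = 0.04 dB
∠[(j0.98)² + 6.24(j0.98) + 169] = ∠[168.04 + j6.1152] = 2.08°
∠T(j0.98) = −2.08° = -2.08°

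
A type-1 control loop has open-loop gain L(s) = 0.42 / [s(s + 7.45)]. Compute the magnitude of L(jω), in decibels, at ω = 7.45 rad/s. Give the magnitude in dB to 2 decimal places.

|j7.45 + 7.45| = √(7.45² + 7.45²) = 10.54
|j7.45| = 7.45
|L(j7.45)| = 0.42 / (10.54 × 7.45) = 0.0053508
20 log₁₀(0.0053508) = -45.432 dB

-45.43 dB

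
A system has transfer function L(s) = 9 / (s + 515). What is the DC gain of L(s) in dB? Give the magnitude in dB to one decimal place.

L(0) = 9 / 515 = 0.017476
20 log₁₀(0.017476) = -35.15 dB

-35.2 dB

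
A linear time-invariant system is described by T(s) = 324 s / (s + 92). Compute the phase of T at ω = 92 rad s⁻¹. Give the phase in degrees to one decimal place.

45.0°

∠(j92) = 90.00°
∠(j92 + 92) = arctan(92/92) = 45.00°
∠T(j92) = 90.00° − 45.00° = 45.00°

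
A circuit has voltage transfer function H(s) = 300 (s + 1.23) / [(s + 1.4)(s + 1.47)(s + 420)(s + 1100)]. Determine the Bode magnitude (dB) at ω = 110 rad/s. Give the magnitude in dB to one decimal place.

-104.9 dB

|j110 + 1.23| = √(110² + 1.23²) = 110
|j110 + 1.4| = √(110² + 1.4²) = 110
|j110 + 1.47| = √(110² + 1.47²) = 110
|j110 + 420| = √(110² + 420²) = 434.2
|j110 + 1100| = √(110² + 1100²) = 1105
|H(j110)| = 300 × 110 / (110 × 110 × 434.2 × 1105) = 5.6816e-06
20 log₁₀(5.6816e-06) = -104.91 dB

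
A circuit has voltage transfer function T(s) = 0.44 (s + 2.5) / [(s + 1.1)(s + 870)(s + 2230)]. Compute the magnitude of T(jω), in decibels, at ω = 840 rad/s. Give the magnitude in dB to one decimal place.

|j840 + 2.5| = √(840² + 2.5²) = 840
|j840 + 1.1| = √(840² + 1.1²) = 840
|j840 + 870| = √(840² + 870²) = 1209
|j840 + 2230| = √(840² + 2230²) = 2383
|T(j840)| = 0.44 × 840 / (840 × 1209 × 2383) = 1.5268e-07
20 log₁₀(1.5268e-07) = -136.32 dB

-136.3 dB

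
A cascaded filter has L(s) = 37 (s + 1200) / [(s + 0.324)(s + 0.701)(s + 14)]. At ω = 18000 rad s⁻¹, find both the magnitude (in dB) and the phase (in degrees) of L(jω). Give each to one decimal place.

|L| = -138.8 dB, ∠L = -183.8°

|j18000 + 1200| = √(18000² + 1200²) = 1.804e+04
|j18000 + 0.324| = √(18000² + 0.324²) = 1.8e+04
|j18000 + 0.701| = √(18000² + 0.701²) = 1.8e+04
|j18000 + 14| = √(18000² + 14²) = 1.8e+04
|L(j18000)| = 37 × 1.804e+04 / (1.8e+04 × 1.8e+04 × 1.8e+04) = 1.1445e-07
20 log₁₀(1.1445e-07) = -138.83 dB
∠(j18000 + 1200) = arctan(18000/1200) = 86.19°
∠(j18000 + 0.324) = arctan(18000/0.324) = 90.00°
∠(j18000 + 0.701) = arctan(18000/0.701) = 90.00°
∠(j18000 + 14) = arctan(18000/14) = 89.96°
∠L(j18000) = 86.19° − (90.00° + 90.00° + 89.96°) = -183.77°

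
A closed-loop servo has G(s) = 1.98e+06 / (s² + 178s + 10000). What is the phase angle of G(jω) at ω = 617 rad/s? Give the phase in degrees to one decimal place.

-163.5 deg

∠[(j617)² + 178(j617) + 10000] = ∠[-3.7069e+05 + j1.0983e+05] = 163.50°
∠G(j617) = −163.50° = -163.50°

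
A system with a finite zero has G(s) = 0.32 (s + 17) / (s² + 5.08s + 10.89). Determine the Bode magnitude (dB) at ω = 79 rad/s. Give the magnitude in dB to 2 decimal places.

|j79 + 17| = √(79² + 17²) = 80.81
|(j79)² + 5.08(j79) + 10.89| = |-6230.1 + j401.32| = 6243
|G(j79)| = 0.32 × 80.81 / 6243 = 0.004142
20 log₁₀(0.004142) = -47.656 dB

-47.66 dB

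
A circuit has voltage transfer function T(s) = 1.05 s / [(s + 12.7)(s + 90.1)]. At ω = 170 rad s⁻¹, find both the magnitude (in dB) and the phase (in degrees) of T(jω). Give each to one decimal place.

|j170| = 170
|j170 + 12.7| = √(170² + 12.7²) = 170.5
|j170 + 90.1| = √(170² + 90.1²) = 192.4
|T(j170)| = 1.05 × 170 / (170.5 × 192.4) = 0.0054422
20 log₁₀(0.0054422) = -45.28 dB
∠(j170) = 90.00°
∠(j170 + 12.7) = arctan(170/12.7) = 85.73°
∠(j170 + 90.1) = arctan(170/90.1) = 62.08°
∠T(j170) = 90.00° − (85.73° + 62.08°) = -57.80°

|T| = -45.3 dB, ∠T = -57.8°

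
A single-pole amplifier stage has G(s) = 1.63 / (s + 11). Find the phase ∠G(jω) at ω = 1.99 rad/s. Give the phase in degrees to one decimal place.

∠(j1.99 + 11) = arctan(1.99/11) = 10.25°
∠G(j1.99) = −10.25° = -10.25°

-10.3°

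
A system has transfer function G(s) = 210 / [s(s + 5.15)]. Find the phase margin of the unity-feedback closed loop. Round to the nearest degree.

Gain crossover: |G(jω)| = 1 at ω ≈ 14 rad/s.
∠G(j14) = −90° − arctan(14/5.15) ≈ -159.86°
PM = 180° + (-159.86°) = 20.14°

20°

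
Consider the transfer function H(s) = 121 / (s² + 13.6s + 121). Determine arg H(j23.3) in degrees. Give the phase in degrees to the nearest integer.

-143°

∠[(j23.3)² + 13.6(j23.3) + 121] = ∠[-421.89 + j316.88] = 143.09°
∠H(j23.3) = −143.09° = -143.09°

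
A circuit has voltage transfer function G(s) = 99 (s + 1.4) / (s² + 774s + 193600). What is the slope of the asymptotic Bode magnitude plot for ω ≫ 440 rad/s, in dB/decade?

-20 dB/decade

With 1 zero and 2 poles, the high-frequency asymptotic slope is 20 × (1 − 2) = -20 dB/decade.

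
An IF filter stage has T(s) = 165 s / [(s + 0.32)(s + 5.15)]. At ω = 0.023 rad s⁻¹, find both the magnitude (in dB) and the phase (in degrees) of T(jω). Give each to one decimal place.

|T| = 7.2 dB, ∠T = 85.6 deg

|j0.023| = 0.023
|j0.023 + 0.32| = √(0.023² + 0.32²) = 0.3208
|j0.023 + 5.15| = √(0.023² + 5.15²) = 5.15
|T(j0.023)| = 165 × 0.023 / (0.3208 × 5.15) = 2.2968
20 log₁₀(2.2968) = 7.22 dB
∠(j0.023) = 90.00°
∠(j0.023 + 0.32) = arctan(0.023/0.32) = 4.11°
∠(j0.023 + 5.15) = arctan(0.023/5.15) = 0.26°
∠T(j0.023) = 90.00° − (4.11° + 0.26°) = 85.63°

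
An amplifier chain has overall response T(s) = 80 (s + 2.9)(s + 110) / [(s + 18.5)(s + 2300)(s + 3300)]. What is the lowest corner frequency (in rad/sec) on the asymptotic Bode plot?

Break frequencies occur at each pole and zero magnitude: 2.9 rad/sec, 18.5 rad/sec, 110 rad/sec, 2300 rad/sec, 3300 rad/sec.
The lowest is 2.9 rad/sec.

2.9 rad/sec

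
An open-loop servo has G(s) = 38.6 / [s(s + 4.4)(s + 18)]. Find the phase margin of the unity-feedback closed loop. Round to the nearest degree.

Gain crossover: |G(jω)| = 1 at ω ≈ 0.484 rad s⁻¹.
∠G(j0.484) = −90° − arctan(0.484/4.4) − arctan(0.484/18) ≈ -97.82°
PM = 180° + (-97.82°) = 82.18°

82°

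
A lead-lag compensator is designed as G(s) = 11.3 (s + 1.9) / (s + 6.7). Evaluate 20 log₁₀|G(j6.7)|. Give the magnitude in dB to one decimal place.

|j6.7 + 1.9| = √(6.7² + 1.9²) = 6.964
|j6.7 + 6.7| = √(6.7² + 6.7²) = 9.475
|G(j6.7)| = 11.3 × 6.964 / 9.475 = 8.3054
20 log₁₀(8.3054) = 18.39 dB

18.4 dB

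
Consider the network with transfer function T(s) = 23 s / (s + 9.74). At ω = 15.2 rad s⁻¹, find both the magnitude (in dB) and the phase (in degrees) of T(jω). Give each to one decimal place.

|T| = 25.7 dB, ∠T = 32.7°

|j15.2| = 15.2
|j15.2 + 9.74| = √(15.2² + 9.74²) = 18.05
|T(j15.2)| = 23 × 15.2 / 18.05 = 19.365
20 log₁₀(19.365) = 25.74 dB
∠(j15.2) = 90.00°
∠(j15.2 + 9.74) = arctan(15.2/9.74) = 57.35°
∠T(j15.2) = 90.00° − 57.35° = 32.65°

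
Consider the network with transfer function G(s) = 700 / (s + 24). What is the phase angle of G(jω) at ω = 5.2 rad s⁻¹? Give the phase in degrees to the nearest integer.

∠(j5.2 + 24) = arctan(5.2/24) = 12.23°
∠G(j5.2) = −12.23° = -12.23°

-12 deg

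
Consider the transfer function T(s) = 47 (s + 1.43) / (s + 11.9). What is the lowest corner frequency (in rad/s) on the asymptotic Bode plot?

Break frequencies occur at each pole and zero magnitude: 1.43 rad/s, 11.9 rad/s.
The lowest is 1.43 rad/s.

1.43 rad/s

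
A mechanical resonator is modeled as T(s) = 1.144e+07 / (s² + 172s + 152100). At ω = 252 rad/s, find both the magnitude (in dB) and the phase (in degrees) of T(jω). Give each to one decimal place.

|(j252)² + 172(j252) + 152100| = |88596 + j43344| = 9.863e+04
|T(j252)| = 1.144e+07 / 9.863e+04 = 115.99
20 log₁₀(115.99) = 41.29 dB
∠[(j252)² + 172(j252) + 152100] = ∠[88596 + j43344] = 26.07°
∠T(j252) = −26.07° = -26.07°

|T| = 41.3 dB, ∠T = -26.1 deg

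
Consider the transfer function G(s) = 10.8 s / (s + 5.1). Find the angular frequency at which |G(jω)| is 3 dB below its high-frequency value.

For a single-pole high-pass, the −3 dB point is at the pole: ω = 5.1 rad/s.

5.1 rad/s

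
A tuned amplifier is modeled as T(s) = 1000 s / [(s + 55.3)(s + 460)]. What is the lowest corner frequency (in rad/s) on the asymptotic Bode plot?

Break frequencies occur at each pole and zero magnitude: 55.3 rad/s, 460 rad/s.
The lowest is 55.3 rad/s.

55.3 rad/s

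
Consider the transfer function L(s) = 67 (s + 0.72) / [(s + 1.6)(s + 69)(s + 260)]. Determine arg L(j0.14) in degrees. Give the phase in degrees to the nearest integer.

6°

∠(j0.14 + 0.72) = arctan(0.14/0.72) = 11.00°
∠(j0.14 + 1.6) = arctan(0.14/1.6) = 5.00°
∠(j0.14 + 69) = arctan(0.14/69) = 0.12°
∠(j0.14 + 260) = arctan(0.14/260) = 0.03°
∠L(j0.14) = 11.00° − (5.00° + 0.12° + 0.03°) = 5.86°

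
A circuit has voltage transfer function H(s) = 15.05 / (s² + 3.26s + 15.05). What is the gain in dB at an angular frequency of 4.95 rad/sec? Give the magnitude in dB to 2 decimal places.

-1.89 dB

|(j4.95)² + 3.26(j4.95) + 15.05| = |-9.4525 + j16.137| = 18.7
|H(j4.95)| = 15.05 / 18.7 = 0.80474
20 log₁₀(0.80474) = -1.887 dB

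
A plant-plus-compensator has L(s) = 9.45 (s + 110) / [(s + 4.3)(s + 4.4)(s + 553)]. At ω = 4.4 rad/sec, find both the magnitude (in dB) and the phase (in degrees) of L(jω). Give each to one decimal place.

|L| = -26.2 dB, ∠L = -88.8°

|j4.4 + 110| = √(4.4² + 110²) = 110.1
|j4.4 + 4.3| = √(4.4² + 4.3²) = 6.152
|j4.4 + 4.4| = √(4.4² + 4.4²) = 6.223
|j4.4 + 553| = √(4.4² + 553²) = 553
|L(j4.4)| = 9.45 × 110.1 / (6.152 × 6.223 × 553) = 0.04914
20 log₁₀(0.04914) = -26.17 dB
∠(j4.4 + 110) = arctan(4.4/110) = 2.29°
∠(j4.4 + 4.3) = arctan(4.4/4.3) = 45.66°
∠(j4.4 + 4.4) = arctan(4.4/4.4) = 45.00°
∠(j4.4 + 553) = arctan(4.4/553) = 0.46°
∠L(j4.4) = 2.29° − (45.66° + 45.00° + 0.46°) = -88.82°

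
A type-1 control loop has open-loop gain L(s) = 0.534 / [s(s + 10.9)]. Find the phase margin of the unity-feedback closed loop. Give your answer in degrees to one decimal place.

Gain crossover: |L(jω)| = 1 at ω ≈ 0.049 rad/sec.
∠L(j0.049) = −90° − arctan(0.049/10.9) ≈ -90.26°
PM = 180° + (-90.26°) = 89.74°

89.7°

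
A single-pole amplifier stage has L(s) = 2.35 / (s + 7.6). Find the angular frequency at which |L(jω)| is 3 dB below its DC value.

7.6 rad s⁻¹

For a single-pole low-pass, the −3 dB point is at the pole: ω = 7.6 rad s⁻¹.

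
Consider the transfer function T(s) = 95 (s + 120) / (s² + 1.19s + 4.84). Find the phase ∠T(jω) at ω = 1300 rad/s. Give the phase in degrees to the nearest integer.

∠(j1300 + 120) = arctan(1300/120) = 84.73°
∠[(j1300)² + 1.19(j1300) + 4.84] = ∠[-1.69e+06 + j1547] = 179.95°
∠T(j1300) = 84.73° − 179.95° = -95.22°

-95°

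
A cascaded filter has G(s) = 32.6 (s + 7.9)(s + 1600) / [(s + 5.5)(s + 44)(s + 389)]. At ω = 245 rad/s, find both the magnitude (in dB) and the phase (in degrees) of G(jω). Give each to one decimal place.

|j245 + 7.9| = √(245² + 7.9²) = 245.1
|j245 + 1600| = √(245² + 1600²) = 1619
|j245 + 5.5| = √(245² + 5.5²) = 245.1
|j245 + 44| = √(245² + 44²) = 248.9
|j245 + 389| = √(245² + 389²) = 459.7
|G(j245)| = 32.6 × 245.1 × 1619 / (245.1 × 248.9 × 459.7) = 0.46124
20 log₁₀(0.46124) = -6.72 dB
∠(j245 + 7.9) = arctan(245/7.9) = 88.15°
∠(j245 + 1600) = arctan(245/1600) = 8.71°
∠(j245 + 5.5) = arctan(245/5.5) = 88.71°
∠(j245 + 44) = arctan(245/44) = 79.82°
∠(j245 + 389) = arctan(245/389) = 32.20°
∠G(j245) = 88.15° + 8.71° − (88.71° + 79.82° + 32.20°) = -103.88°

|G| = -6.7 dB, ∠G = -103.9°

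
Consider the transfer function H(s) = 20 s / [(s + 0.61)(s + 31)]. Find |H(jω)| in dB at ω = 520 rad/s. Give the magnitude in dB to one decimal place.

-28.3 dB

|j520| = 520
|j520 + 0.61| = √(520² + 0.61²) = 520
|j520 + 31| = √(520² + 31²) = 520.9
|H(j520)| = 20 × 520 / (520 × 520.9) = 0.038393
20 log₁₀(0.038393) = -28.31 dB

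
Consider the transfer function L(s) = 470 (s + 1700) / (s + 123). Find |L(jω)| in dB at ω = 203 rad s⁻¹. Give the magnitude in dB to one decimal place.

70.6 dB

|j203 + 1700| = √(203² + 1700²) = 1712
|j203 + 123| = √(203² + 123²) = 237.4
|L(j203)| = 470 × 1712 / 237.4 = 3390.2
20 log₁₀(3390.2) = 70.60 dB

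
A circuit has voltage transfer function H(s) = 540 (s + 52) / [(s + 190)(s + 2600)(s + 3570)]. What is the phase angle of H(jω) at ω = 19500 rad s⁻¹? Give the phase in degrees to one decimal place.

∠(j19500 + 52) = arctan(19500/52) = 89.85°
∠(j19500 + 190) = arctan(19500/190) = 89.44°
∠(j19500 + 2600) = arctan(19500/2600) = 82.41°
∠(j19500 + 3570) = arctan(19500/3570) = 79.63°
∠H(j19500) = 89.85° − (89.44° + 82.41° + 79.63°) = -161.63°

-161.6°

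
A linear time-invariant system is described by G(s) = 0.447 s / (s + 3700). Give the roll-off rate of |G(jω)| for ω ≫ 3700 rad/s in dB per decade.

0 dB/decade

With 1 zero and 1 pole, the high-frequency asymptotic slope is 20 × (1 − 1) = 0 dB/decade.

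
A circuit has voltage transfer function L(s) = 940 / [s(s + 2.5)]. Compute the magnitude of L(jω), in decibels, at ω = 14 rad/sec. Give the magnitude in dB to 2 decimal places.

|j14 + 2.5| = √(14² + 2.5²) = 14.22
|j14| = 14
|L(j14)| = 940 / (14.22 × 14) = 4.7212
20 log₁₀(4.7212) = 13.481 dB

13.48 dB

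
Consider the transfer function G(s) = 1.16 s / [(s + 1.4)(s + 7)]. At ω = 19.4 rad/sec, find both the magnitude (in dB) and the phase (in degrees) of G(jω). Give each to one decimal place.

|j19.4| = 19.4
|j19.4 + 1.4| = √(19.4² + 1.4²) = 19.45
|j19.4 + 7| = √(19.4² + 7²) = 20.62
|G(j19.4)| = 1.16 × 19.4 / (19.45 × 20.62) = 0.056099
20 log₁₀(0.056099) = -25.02 dB
∠(j19.4) = 90.00°
∠(j19.4 + 1.4) = arctan(19.4/1.4) = 85.87°
∠(j19.4 + 7) = arctan(19.4/7) = 70.16°
∠G(j19.4) = 90.00° − (85.87° + 70.16°) = -66.03°

|G| = -25.0 dB, ∠G = -66.0 deg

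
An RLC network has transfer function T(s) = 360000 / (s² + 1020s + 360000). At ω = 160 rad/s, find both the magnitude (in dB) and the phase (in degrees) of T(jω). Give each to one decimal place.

|T| = -0.3 dB, ∠T = -26.0°

|(j160)² + 1020(j160) + 360000| = |3.344e+05 + j1.632e+05| = 3.721e+05
|T(j160)| = 360000 / 3.721e+05 = 0.96748
20 log₁₀(0.96748) = -0.29 dB
∠[(j160)² + 1020(j160) + 360000] = ∠[3.344e+05 + j1.632e+05] = 26.01°
∠T(j160) = −26.01° = -26.01°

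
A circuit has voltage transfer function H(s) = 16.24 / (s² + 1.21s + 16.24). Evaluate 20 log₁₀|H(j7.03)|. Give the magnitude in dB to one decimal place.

|(j7.03)² + 1.21(j7.03) + 16.24| = |-33.181 + j8.5063| = 34.25
|H(j7.03)| = 16.24 / 34.25 = 0.47411
20 log₁₀(0.47411) = -6.48 dB

-6.5 dB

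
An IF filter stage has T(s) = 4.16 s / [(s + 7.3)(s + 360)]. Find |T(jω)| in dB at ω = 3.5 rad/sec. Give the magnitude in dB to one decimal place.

|j3.5| = 3.5
|j3.5 + 7.3| = √(3.5² + 7.3²) = 8.096
|j3.5 + 360| = √(3.5² + 360²) = 360
|T(j3.5)| = 4.16 × 3.5 / (8.096 × 360) = 0.0049956
20 log₁₀(0.0049956) = -46.03 dB

-46.0 dB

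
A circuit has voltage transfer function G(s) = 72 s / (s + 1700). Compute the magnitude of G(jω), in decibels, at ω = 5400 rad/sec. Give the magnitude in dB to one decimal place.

36.7 dB

|j5400| = 5400
|j5400 + 1700| = √(5400² + 1700²) = 5661
|G(j5400)| = 72 × 5400 / 5661 = 68.677
20 log₁₀(68.677) = 36.74 dB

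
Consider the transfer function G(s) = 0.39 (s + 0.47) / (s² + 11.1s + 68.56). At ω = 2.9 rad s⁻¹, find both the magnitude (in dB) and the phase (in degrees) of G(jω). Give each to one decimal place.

|j2.9 + 0.47| = √(2.9² + 0.47²) = 2.938
|(j2.9)² + 11.1(j2.9) + 68.56| = |60.15 + j32.19| = 68.22
|G(j2.9)| = 0.39 × 2.938 / 68.22 = 0.016795
20 log₁₀(0.016795) = -35.50 dB
∠(j2.9 + 0.47) = arctan(2.9/0.47) = 80.79°
∠[(j2.9)² + 11.1(j2.9) + 68.56] = ∠[60.15 + j32.19] = 28.15°
∠G(j2.9) = 80.79° − 28.15° = 52.64°

|G| = -35.5 dB, ∠G = 52.6°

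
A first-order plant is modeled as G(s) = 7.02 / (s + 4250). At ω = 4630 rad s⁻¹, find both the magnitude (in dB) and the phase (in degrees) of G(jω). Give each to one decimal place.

|j4630 + 4250| = √(4630² + 4250²) = 6285
|G(j4630)| = 7.02 / 6285 = 0.001117
20 log₁₀(0.001117) = -59.04 dB
∠(j4630 + 4250) = arctan(4630/4250) = 47.45°
∠G(j4630) = −47.45° = -47.45°

|G| = -59.0 dB, ∠G = -47.5°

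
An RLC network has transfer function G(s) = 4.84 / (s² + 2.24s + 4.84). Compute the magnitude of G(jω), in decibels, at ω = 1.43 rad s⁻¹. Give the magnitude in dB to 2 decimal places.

1.13 dB

|(j1.43)² + 2.24(j1.43) + 4.84| = |2.7951 + j3.2032| = 4.251
|G(j1.43)| = 4.84 / 4.251 = 1.1385
20 log₁₀(1.1385) = 1.127 dB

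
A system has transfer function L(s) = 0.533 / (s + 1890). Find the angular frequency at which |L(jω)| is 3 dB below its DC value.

1890 rad/s

For a single-pole low-pass, the −3 dB point is at the pole: ω = 1890 rad/s.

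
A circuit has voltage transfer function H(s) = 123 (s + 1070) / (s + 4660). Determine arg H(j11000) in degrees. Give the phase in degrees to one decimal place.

17.4°

∠(j11000 + 1070) = arctan(11000/1070) = 84.44°
∠(j11000 + 4660) = arctan(11000/4660) = 67.04°
∠H(j11000) = 84.44° − 67.04° = 17.40°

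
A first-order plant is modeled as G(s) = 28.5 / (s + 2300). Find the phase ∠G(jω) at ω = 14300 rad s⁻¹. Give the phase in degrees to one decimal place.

∠(j14300 + 2300) = arctan(14300/2300) = 80.86°
∠G(j14300) = −80.86° = -80.86°

-80.9°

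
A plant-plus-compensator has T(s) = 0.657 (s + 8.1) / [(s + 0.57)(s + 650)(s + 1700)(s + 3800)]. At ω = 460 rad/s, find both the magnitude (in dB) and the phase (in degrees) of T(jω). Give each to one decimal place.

|T| = -198.2 dB, ∠T = -58.3°

|j460 + 8.1| = √(460² + 8.1²) = 460.1
|j460 + 0.57| = √(460² + 0.57²) = 460
|j460 + 650| = √(460² + 650²) = 796.3
|j460 + 1700| = √(460² + 1700²) = 1761
|j460 + 3800| = √(460² + 3800²) = 3828
|T(j460)| = 0.657 × 460.1 / (460 × 796.3 × 1761 × 3828) = 1.2241e-10
20 log₁₀(1.2241e-10) = -198.24 dB
∠(j460 + 8.1) = arctan(460/8.1) = 88.99°
∠(j460 + 0.57) = arctan(460/0.57) = 89.93°
∠(j460 + 650) = arctan(460/650) = 35.29°
∠(j460 + 1700) = arctan(460/1700) = 15.14°
∠(j460 + 3800) = arctan(460/3800) = 6.90°
∠T(j460) = 88.99° − (89.93° + 35.29° + 15.14° + 6.90°) = -58.27°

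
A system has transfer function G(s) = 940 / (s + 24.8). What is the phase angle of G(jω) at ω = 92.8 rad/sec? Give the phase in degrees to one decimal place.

-75.0 deg

∠(j92.8 + 24.8) = arctan(92.8/24.8) = 75.04°
∠G(j92.8) = −75.04° = -75.04°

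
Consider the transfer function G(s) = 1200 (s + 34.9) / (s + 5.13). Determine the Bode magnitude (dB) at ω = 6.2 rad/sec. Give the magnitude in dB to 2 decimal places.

74.46 dB

|j6.2 + 34.9| = √(6.2² + 34.9²) = 35.45
|j6.2 + 5.13| = √(6.2² + 5.13²) = 8.047
|G(j6.2)| = 1200 × 35.45 / 8.047 = 5285.8
20 log₁₀(5285.8) = 74.462 dB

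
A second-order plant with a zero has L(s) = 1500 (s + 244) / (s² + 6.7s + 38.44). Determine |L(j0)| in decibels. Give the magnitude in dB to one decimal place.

79.6 dB

L(0) = 1500 × 244 / 38.44 = 9521.3
20 log₁₀(9521.3) = 79.57 dB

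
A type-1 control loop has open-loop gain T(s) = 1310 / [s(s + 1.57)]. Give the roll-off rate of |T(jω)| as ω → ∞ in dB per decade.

-40 dB/decade

With 0 zeros and 2 poles, the high-frequency asymptotic slope is 20 × (0 − 2) = -40 dB/decade.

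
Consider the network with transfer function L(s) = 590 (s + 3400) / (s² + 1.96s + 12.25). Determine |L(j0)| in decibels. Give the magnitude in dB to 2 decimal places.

L(0) = 590 × 3400 / 12.25 = 1.6376e+05
20 log₁₀(1.6376e+05) = 104.284 dB

104.28 dB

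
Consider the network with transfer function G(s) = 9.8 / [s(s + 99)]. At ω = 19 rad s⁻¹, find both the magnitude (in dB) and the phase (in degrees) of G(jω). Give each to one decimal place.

|j19 + 99| = √(19² + 99²) = 100.8
|j19| = 19
|G(j19)| = 9.8 / (100.8 × 19) = 0.0051166
20 log₁₀(0.0051166) = -45.82 dB
∠(j19 + 99) = arctan(19/99) = 10.86°
∠(j19) = 90.00°
∠G(j19) = − (10.86° + 90.00°) = -100.86°

|G| = -45.8 dB, ∠G = -100.9 deg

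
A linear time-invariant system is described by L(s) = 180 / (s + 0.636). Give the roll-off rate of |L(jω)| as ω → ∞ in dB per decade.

With 0 zeros and 1 pole, the high-frequency asymptotic slope is 20 × (0 − 1) = -20 dB/decade.

-20 dB/decade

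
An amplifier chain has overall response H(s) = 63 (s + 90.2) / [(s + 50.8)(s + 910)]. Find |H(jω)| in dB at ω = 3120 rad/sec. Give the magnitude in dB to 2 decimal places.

-34.25 dB

|j3120 + 90.2| = √(3120² + 90.2²) = 3121
|j3120 + 50.8| = √(3120² + 50.8²) = 3120
|j3120 + 910| = √(3120² + 910²) = 3250
|H(j3120)| = 63 × 3121 / (3120 × 3250) = 0.01939
20 log₁₀(0.01939) = -34.248 dB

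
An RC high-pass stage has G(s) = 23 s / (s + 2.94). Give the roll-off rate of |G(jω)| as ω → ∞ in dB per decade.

0 dB/decade

With 1 zero and 1 pole, the high-frequency asymptotic slope is 20 × (1 − 1) = 0 dB/decade.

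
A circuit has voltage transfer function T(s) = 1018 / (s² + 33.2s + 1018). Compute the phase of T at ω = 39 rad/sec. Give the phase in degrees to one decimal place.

∠[(j39)² + 33.2(j39) + 1018] = ∠[-503 + j1294.8] = 111.23°
∠T(j39) = −111.23° = -111.23°

-111.2 deg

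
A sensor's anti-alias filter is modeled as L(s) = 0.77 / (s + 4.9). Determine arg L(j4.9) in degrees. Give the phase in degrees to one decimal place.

∠(j4.9 + 4.9) = arctan(4.9/4.9) = 45.00°
∠L(j4.9) = −45.00° = -45.00°

-45.0°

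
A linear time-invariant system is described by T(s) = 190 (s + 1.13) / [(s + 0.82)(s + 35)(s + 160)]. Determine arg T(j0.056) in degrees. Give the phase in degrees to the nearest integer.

-1 deg

∠(j0.056 + 1.13) = arctan(0.056/1.13) = 2.84°
∠(j0.056 + 0.82) = arctan(0.056/0.82) = 3.91°
∠(j0.056 + 35) = arctan(0.056/35) = 0.09°
∠(j0.056 + 160) = arctan(0.056/160) = 0.02°
∠T(j0.056) = 2.84° − (3.91° + 0.09° + 0.02°) = -1.18°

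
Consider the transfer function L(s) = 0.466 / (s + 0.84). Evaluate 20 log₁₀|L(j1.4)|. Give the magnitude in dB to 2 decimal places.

|j1.4 + 0.84| = √(1.4² + 0.84²) = 1.633
|L(j1.4)| = 0.466 / 1.633 = 0.28542
20 log₁₀(0.28542) = -10.890 dB

-10.89 dB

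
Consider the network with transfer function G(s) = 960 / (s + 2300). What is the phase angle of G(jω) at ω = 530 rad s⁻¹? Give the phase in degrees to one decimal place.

-13.0°

∠(j530 + 2300) = arctan(530/2300) = 12.98°
∠G(j530) = −12.98° = -12.98°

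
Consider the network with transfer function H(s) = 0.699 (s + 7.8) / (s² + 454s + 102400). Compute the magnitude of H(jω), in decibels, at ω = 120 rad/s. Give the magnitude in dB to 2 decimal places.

|j120 + 7.8| = √(120² + 7.8²) = 120.3
|(j120)² + 454(j120) + 102400| = |88000 + j54480| = 1.035e+05
|H(j120)| = 0.699 × 120.3 / 1.035e+05 = 0.00081215
20 log₁₀(0.00081215) = -61.807 dB

-61.81 dB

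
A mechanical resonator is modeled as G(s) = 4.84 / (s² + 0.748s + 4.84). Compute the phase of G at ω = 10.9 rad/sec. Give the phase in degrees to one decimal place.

∠[(j10.9)² + 0.748(j10.9) + 4.84] = ∠[-113.97 + j8.1532] = 175.91°
∠G(j10.9) = −175.91° = -175.91°

-175.9°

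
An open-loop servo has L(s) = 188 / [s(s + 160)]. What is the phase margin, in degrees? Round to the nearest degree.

90°

Gain crossover: |L(jω)| = 1 at ω ≈ 1.17 rad/s.
∠L(j1.17) = −90° − arctan(1.17/160) ≈ -90.42°
PM = 180° + (-90.42°) = 89.58°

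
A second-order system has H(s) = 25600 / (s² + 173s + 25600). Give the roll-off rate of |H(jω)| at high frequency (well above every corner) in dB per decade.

With 0 zeros and 2 poles, the high-frequency asymptotic slope is 20 × (0 − 2) = -40 dB/decade.

-40 dB/decade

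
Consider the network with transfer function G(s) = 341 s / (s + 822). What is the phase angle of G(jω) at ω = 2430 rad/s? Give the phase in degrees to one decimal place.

∠(j2430) = 90.00°
∠(j2430 + 822) = arctan(2430/822) = 71.31°
∠G(j2430) = 90.00° − 71.31° = 18.69°

18.7°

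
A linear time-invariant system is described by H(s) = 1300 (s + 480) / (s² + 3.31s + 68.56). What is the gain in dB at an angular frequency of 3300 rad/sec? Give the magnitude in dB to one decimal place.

-8.0 dB

|j3300 + 480| = √(3300² + 480²) = 3335
|(j3300)² + 3.31(j3300) + 68.56| = |-1.089e+07 + j10923| = 1.089e+07
|H(j3300)| = 1300 × 3335 / 1.089e+07 = 0.39809
20 log₁₀(0.39809) = -8.00 dB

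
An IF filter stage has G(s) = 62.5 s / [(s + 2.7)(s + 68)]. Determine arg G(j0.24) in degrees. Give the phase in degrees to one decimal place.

∠(j0.24) = 90.00°
∠(j0.24 + 2.7) = arctan(0.24/2.7) = 5.08°
∠(j0.24 + 68) = arctan(0.24/68) = 0.20°
∠G(j0.24) = 90.00° − (5.08° + 0.20°) = 84.72°

84.7 deg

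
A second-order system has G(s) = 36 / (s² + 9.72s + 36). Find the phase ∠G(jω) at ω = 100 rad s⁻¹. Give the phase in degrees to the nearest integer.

-174°

∠[(j100)² + 9.72(j100) + 36] = ∠[-9964 + j972] = 174.43°
∠G(j100) = −174.43° = -174.43°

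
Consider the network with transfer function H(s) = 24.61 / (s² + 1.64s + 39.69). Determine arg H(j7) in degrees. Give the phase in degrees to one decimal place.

-129.0°

∠[(j7)² + 1.64(j7) + 39.69] = ∠[-9.31 + j11.48] = 129.04°
∠H(j7) = −129.04° = -129.04°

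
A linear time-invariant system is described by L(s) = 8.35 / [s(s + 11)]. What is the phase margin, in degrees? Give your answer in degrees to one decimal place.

Gain crossover: |L(jω)| = 1 at ω ≈ 0.757 rad s⁻¹.
∠L(j0.757) = −90° − arctan(0.757/11) ≈ -93.94°
PM = 180° + (-93.94°) = 86.06°

86.1°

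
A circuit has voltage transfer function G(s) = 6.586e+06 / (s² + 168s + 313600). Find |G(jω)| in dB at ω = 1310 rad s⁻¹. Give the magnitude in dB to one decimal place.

13.3 dB

|(j1310)² + 168(j1310) + 313600| = |-1.4025e+06 + j2.2008e+05| = 1.42e+06
|G(j1310)| = 6.586e+06 / 1.42e+06 = 4.6391
20 log₁₀(4.6391) = 13.33 dB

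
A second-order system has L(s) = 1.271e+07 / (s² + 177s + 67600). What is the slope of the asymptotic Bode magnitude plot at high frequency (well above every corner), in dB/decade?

With 0 zeros and 2 poles, the high-frequency asymptotic slope is 20 × (0 − 2) = -40 dB/decade.

-40 dB/decade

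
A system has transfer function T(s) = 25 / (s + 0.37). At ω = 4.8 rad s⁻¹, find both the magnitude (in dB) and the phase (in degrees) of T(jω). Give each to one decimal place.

|T| = 14.3 dB, ∠T = -85.6°

|j4.8 + 0.37| = √(4.8² + 0.37²) = 4.814
|T(j4.8)| = 25 / 4.814 = 5.1929
20 log₁₀(5.1929) = 14.31 dB
∠(j4.8 + 0.37) = arctan(4.8/0.37) = 85.59°
∠T(j4.8) = −85.59° = -85.59°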